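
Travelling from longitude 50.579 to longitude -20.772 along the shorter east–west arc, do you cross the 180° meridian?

Signed shortest Δλ = ((-20.772 − 50.579 + 180) mod 360) − 180 = -71.351°.
Going west by 71.351° from +50.579° reaches -20.772° without touching 180°.

No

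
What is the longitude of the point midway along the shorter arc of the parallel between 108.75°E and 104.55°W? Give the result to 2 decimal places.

177.90°W

Signed shortest Δλ from +108.75° to -104.55° is +146.70°.
Midpoint longitude = +108.75° + (+146.70°)/2 = +108.75° + 73.35° = +182.10°.
Normalise into (−180°, 180°]: -177.90°.
(The naïve average (+108.75 + -104.55)/2 = 2.1° is on the wrong side of the globe.)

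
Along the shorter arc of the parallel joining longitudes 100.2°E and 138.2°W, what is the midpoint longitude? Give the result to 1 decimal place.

161.0°E

Signed shortest Δλ from +100.2° to -138.2° is +121.6°.
Midpoint longitude = +100.2° + (+121.6°)/2 = +100.2° + 60.8° = +161.0°.
(The naïve average (+100.2 + -138.2)/2 = -19.0° is on the wrong side of the globe.)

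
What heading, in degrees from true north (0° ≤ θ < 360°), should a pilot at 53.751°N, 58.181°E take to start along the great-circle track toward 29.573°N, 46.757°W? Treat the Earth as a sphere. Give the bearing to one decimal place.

299.4°

Δλ = -46.757 − 58.181 = -104.938°.
θ = atan2( sin Δλ · cos φ₂ , cos φ₁ · sin φ₂ − sin φ₁ · cos φ₂ · cos Δλ )
  = atan2(-0.84034, 0.47262) = -60.646° → normalised to [0°, 360°): 299.354°.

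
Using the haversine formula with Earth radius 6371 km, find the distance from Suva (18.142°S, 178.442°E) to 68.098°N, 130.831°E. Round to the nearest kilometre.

10326 km

Δλ = 130.831 − 178.442 = -47.611°.
Δφ = 68.098 − -18.142 = 86.240°.
a = sin²(Δφ/2) + cos φ₁ · cos φ₂ · sin²(Δλ/2) = 0.524963.
c = 2·atan2(√a, √(1−a)) = 1.62074 rad → d = 6371·c ≈ 10325.75 km.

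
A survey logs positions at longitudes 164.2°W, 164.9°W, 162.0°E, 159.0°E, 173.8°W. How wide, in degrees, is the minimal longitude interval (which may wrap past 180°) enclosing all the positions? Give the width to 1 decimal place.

Sort the longitudes: -173.8°, -164.9°, -164.2°, +159.0°, +162.0°.
Eastward gaps between consecutive values (wrapping around): 8.9°, 0.7°, 323.2°, 3.0°, 24.2°.
Largest gap = 323.2° ⇒ minimal covering band is its complement: 360° − 323.2° = 36.8°.
Band runs from +159.0° eastward to -164.2°, crossing the antimeridian.

36.8°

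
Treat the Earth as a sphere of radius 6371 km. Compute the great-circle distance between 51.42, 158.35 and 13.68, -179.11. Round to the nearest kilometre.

4657 km

Δλ = -179.11 − 158.35 = -337.46°; wrapped into (−180°, 180°]: 22.54°.
Δφ = 13.68 − 51.42 = -37.74°.
a = sin²(Δφ/2) + cos φ₁ · cos φ₂ · sin²(Δλ/2) = 0.127744.
c = 2·atan2(√a, √(1−a)) = 0.73099 rad → d = 6371·c ≈ 4657.16 km.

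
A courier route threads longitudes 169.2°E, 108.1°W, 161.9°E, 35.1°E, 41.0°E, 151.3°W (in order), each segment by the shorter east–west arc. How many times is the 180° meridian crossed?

3

Leg 1: +169.2° → -108.1°, shortest Δλ = 82.7° (east) — crosses 180°.
Leg 2: -108.1° → +161.9°, shortest Δλ = -90.0° (west) — crosses 180°.
Leg 3: +161.9° → +35.1°, shortest Δλ = -126.8° (west) — does not cross 180°.
Leg 4: +35.1° → +41.0°, shortest Δλ = 5.9° (east) — does not cross 180°.
Leg 5: +41.0° → -151.3°, shortest Δλ = 167.7° (east) — crosses 180°.
Total crossings: 3.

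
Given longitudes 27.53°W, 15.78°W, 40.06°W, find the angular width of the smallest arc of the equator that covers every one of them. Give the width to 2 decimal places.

24.28°

Sort the longitudes: -40.06°, -27.53°, -15.78°.
Eastward gaps between consecutive values (wrapping around): 12.53°, 11.75°, 335.72°.
Largest gap = 335.72° ⇒ minimal covering band is its complement: 360° − 335.72° = 24.28°.
Band runs from -40.06° eastward to -15.78°.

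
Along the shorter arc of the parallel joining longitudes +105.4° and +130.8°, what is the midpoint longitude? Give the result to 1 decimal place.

Signed shortest Δλ from +105.4° to +130.8° is +25.4°.
Midpoint longitude = +105.4° + (+25.4°)/2 = +105.4° + 12.7° = +118.1°.

+118.1°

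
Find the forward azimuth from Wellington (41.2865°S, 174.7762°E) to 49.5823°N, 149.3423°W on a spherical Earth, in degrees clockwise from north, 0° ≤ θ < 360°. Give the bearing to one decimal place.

22.5°

Δλ = -149.3423 − 174.7762 = -324.1185°; wrapped into (−180°, 180°]: 35.8815°.
θ = atan2( sin Δλ · cos φ₂ , cos φ₁ · sin φ₂ − sin φ₁ · cos φ₂ · cos Δλ )
  = atan2(0.38001, 0.91870) = 22.472° → normalised to [0°, 360°): 22.472°.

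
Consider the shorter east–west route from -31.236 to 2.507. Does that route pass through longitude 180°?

Signed shortest Δλ = ((2.507 − -31.236 + 180) mod 360) − 180 = 33.743°.
Going east by 33.743° from -31.236° reaches +2.507° without touching 180°.

No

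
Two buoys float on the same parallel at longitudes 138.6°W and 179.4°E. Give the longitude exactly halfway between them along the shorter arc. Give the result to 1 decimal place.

Signed shortest Δλ from -138.6° to +179.4° is -42.0°.
Midpoint longitude = -138.6° + (-42.0°)/2 = -138.6° − 21.0° = -159.6°.
(The naïve average (-138.6 + +179.4)/2 = 20.4° is on the wrong side of the globe.)

159.6°W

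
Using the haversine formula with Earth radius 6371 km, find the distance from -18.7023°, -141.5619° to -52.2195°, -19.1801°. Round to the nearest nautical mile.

Δλ = -19.1801 − -141.5619 = 122.3818°.
Δφ = -52.2195 − -18.7023 = -33.5172°.
a = sin²(Δφ/2) + cos φ₁ · cos φ₂ · sin²(Δλ/2) = 0.528674.
c = 2·atan2(√a, √(1−a)) = 1.62818 rad → d = 6371·c ≈ 10373.11 km ≈ 5601.03 nmi.

5601 nmi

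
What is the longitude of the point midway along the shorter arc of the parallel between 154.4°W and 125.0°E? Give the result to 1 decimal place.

Signed shortest Δλ from -154.4° to +125.0° is -80.6°.
Midpoint longitude = -154.4° + (-80.6°)/2 = -154.4° − 40.3° = -194.7°.
Normalise into (−180°, 180°]: +165.3°.
(The naïve average (-154.4 + +125.0)/2 = -14.7° is on the wrong side of the globe.)

165.3°E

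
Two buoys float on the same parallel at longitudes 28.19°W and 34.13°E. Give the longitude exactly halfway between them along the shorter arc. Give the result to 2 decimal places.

2.97°E

Signed shortest Δλ from -28.19° to +34.13° is +62.32°.
Midpoint longitude = -28.19° + (+62.32°)/2 = -28.19° + 31.16° = +2.97°.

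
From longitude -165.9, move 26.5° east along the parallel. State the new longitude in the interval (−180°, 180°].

Start at -165.9°; shift +26.5° → -139.4°.
-139.4° already lies in (−180°, 180°].

-139.4°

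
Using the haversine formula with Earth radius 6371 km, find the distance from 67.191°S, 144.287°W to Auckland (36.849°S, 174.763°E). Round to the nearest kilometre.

Δλ = 174.763 − -144.287 = 319.050°; wrapped into (−180°, 180°]: -40.950°.
Δφ = -36.849 − -67.191 = 30.342°.
a = sin²(Δφ/2) + cos φ₁ · cos φ₂ · sin²(Δλ/2) = 0.106445.
c = 2·atan2(√a, √(1−a)) = 0.66469 rad → d = 6371·c ≈ 4234.71 km.

4235 km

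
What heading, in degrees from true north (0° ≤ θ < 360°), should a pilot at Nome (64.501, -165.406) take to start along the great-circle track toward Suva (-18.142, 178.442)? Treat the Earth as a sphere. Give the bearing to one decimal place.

Δλ = 178.442 − -165.406 = 343.848°; wrapped into (−180°, 180°]: -16.152°.
θ = atan2( sin Δλ · cos φ₂ , cos φ₁ · sin φ₂ − sin φ₁ · cos φ₂ · cos Δλ )
  = atan2(-0.26436, -0.95791) = -164.572° → normalised to [0°, 360°): 195.428°.

195.4°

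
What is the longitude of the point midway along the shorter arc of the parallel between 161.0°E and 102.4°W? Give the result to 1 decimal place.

Signed shortest Δλ from +161.0° to -102.4° is +96.6°.
Midpoint longitude = +161.0° + (+96.6°)/2 = +161.0° + 48.3° = +209.3°.
Normalise into (−180°, 180°]: -150.7°.
(The naïve average (+161.0 + -102.4)/2 = 29.3° is on the wrong side of the globe.)

150.7°W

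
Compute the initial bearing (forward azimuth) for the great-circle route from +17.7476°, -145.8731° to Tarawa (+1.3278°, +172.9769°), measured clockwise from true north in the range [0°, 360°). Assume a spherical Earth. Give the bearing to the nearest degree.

253°

Δλ = 172.9769 − -145.8731 = 318.8500°; wrapped into (−180°, 180°]: -41.1500°.
θ = atan2( sin Δλ · cos φ₂ , cos φ₁ · sin φ₂ − sin φ₁ · cos φ₂ · cos Δλ )
  = atan2(-0.65786, -0.20740) = -107.498° → normalised to [0°, 360°): 252.502°.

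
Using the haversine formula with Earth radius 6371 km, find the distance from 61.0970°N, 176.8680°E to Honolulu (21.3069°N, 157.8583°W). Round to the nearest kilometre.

Δλ = -157.8583 − 176.8680 = -334.7263°; wrapped into (−180°, 180°]: 25.2737°.
Δφ = 21.3069 − 61.0970 = -39.7901°.
a = sin²(Δφ/2) + cos φ₁ · cos φ₂ · sin²(Δλ/2) = 0.137354.
c = 2·atan2(√a, √(1−a)) = 0.75934 rad → d = 6371·c ≈ 4837.75 km.

4838 km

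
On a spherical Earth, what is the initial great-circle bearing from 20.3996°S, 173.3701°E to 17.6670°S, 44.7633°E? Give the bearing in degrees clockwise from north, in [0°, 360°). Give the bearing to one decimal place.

Δλ = 44.7633 − 173.3701 = -128.6068°.
θ = atan2( sin Δλ · cos φ₂ , cos φ₁ · sin φ₂ − sin φ₁ · cos φ₂ · cos Δλ )
  = atan2(-0.74459, -0.49169) = -123.439° → normalised to [0°, 360°): 236.561°.

236.6°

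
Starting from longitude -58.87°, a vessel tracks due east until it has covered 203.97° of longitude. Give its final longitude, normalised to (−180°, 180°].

+145.10°

Start at -58.87°; shift +203.97° → +145.10°.
+145.10° already lies in (−180°, 180°].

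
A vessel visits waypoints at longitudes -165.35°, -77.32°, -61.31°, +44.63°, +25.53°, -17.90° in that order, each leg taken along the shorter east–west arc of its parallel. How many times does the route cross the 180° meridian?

0

Leg 1: -165.35° → -77.32°, shortest Δλ = 88.03° (east) — does not cross 180°.
Leg 2: -77.32° → -61.31°, shortest Δλ = 16.01° (east) — does not cross 180°.
Leg 3: -61.31° → +44.63°, shortest Δλ = 105.94° (east) — does not cross 180°.
Leg 4: +44.63° → +25.53°, shortest Δλ = -19.1° (west) — does not cross 180°.
Leg 5: +25.53° → -17.90°, shortest Δλ = -43.43° (west) — does not cross 180°.
Total crossings: 0.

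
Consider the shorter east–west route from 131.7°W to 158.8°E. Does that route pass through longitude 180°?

Naïve |158.8 − -131.7| = 290.5° > 180°, so the shorter arc goes the other way round — across 180°.
Signed shortest Δλ = ((158.8 − -131.7 + 180) mod 360) − 180 = -69.5°.
Going west by 69.5° from -131.7° passes through 180° before reaching +158.8°.

Yes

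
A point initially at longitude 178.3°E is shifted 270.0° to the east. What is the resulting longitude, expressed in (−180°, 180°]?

Start at +178.3°; shift +270.0° → +448.3°.
+448.3° lies outside (−180°, 180°]; subtract 360° → +88.3°.

88.3°E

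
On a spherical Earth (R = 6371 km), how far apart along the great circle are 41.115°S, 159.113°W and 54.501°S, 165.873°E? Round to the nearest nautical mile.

Δλ = 165.873 − -159.113 = 324.986°; wrapped into (−180°, 180°]: -35.014°.
Δφ = -54.501 − -41.115 = -13.386°.
a = sin²(Δφ/2) + cos φ₁ · cos φ₂ · sin²(Δλ/2) = 0.053174.
c = 2·atan2(√a, √(1−a)) = 0.46538 rad → d = 6371·c ≈ 2964.91 km ≈ 1600.92 nmi.

1601 nmi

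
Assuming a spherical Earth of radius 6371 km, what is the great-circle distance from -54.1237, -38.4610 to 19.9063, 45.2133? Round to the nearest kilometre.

Δλ = 45.2133 − -38.4610 = 83.6743°.
Δφ = 19.9063 − -54.1237 = 74.0300°.
a = sin²(Δφ/2) + cos φ₁ · cos φ₂ · sin²(Δλ/2) = 0.607588.
c = 2·atan2(√a, √(1−a)) = 1.78767 rad → d = 6371·c ≈ 11389.24 km.

11389 km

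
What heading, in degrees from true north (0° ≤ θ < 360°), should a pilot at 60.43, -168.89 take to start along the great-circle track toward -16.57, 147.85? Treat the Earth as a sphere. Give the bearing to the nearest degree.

Δλ = 147.85 − -168.89 = 316.74°; wrapped into (−180°, 180°]: -43.26°.
θ = atan2( sin Δλ · cos φ₂ , cos φ₁ · sin φ₂ − sin φ₁ · cos φ₂ · cos Δλ )
  = atan2(-0.65685, -0.74783) = -138.706° → normalised to [0°, 360°): 221.294°.

221°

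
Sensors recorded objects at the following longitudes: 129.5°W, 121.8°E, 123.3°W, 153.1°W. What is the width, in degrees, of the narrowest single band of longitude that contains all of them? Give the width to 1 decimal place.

Sort the longitudes: -153.1°, -129.5°, -123.3°, +121.8°.
Eastward gaps between consecutive values (wrapping around): 23.6°, 6.2°, 245.1°, 85.1°.
Largest gap = 245.1° ⇒ minimal covering band is its complement: 360° − 245.1° = 114.9°.
Band runs from +121.8° eastward to -123.3°, crossing the antimeridian.

114.9°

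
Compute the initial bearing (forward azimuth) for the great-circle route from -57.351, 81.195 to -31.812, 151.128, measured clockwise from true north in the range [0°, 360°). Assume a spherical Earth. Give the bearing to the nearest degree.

93°

Δλ = 151.128 − 81.195 = 69.933°.
θ = atan2( sin Δλ · cos φ₂ , cos φ₁ · sin φ₂ − sin φ₁ · cos φ₂ · cos Δλ )
  = atan2(0.79819, -0.03888) = 92.789° → normalised to [0°, 360°): 92.789°.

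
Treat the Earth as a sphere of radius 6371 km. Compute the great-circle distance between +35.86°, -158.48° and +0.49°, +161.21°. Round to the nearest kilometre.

Δλ = 161.21 − -158.48 = 319.69°; wrapped into (−180°, 180°]: -40.31°.
Δφ = 0.49 − 35.86 = -35.37°.
a = sin²(Δφ/2) + cos φ₁ · cos φ₂ · sin²(Δλ/2) = 0.188500.
c = 2·atan2(√a, √(1−a)) = 0.89822 rad → d = 6371·c ≈ 5722.58 km.

5723 km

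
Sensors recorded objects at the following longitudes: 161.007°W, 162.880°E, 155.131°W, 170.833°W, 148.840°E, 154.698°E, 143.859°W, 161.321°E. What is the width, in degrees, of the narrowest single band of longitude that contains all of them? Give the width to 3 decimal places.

67.301°

Sort the longitudes: -170.833°, -161.007°, -155.131°, -143.859°, +148.840°, +154.698°, +161.321°, +162.880°.
Eastward gaps between consecutive values (wrapping around): 9.826°, 5.876°, 11.272°, 292.699°, 5.858°, 6.623°, 1.559°, 26.287°.
Largest gap = 292.699° ⇒ minimal covering band is its complement: 360° − 292.699° = 67.301°.
Band runs from +148.840° eastward to -143.859°, crossing the antimeridian.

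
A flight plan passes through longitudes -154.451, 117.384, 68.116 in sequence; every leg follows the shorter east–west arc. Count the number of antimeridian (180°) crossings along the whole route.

Leg 1: -154.451° → +117.384°, shortest Δλ = -88.165° (west) — crosses 180°.
Leg 2: +117.384° → +68.116°, shortest Δλ = -49.268° (west) — does not cross 180°.
Total crossings: 1.

1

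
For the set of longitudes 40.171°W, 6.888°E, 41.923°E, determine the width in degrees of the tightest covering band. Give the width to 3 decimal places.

82.094°

Sort the longitudes: -40.171°, +6.888°, +41.923°.
Eastward gaps between consecutive values (wrapping around): 47.059°, 35.035°, 277.906°.
Largest gap = 277.906° ⇒ minimal covering band is its complement: 360° − 277.906° = 82.094°.
Band runs from -40.171° eastward to +41.923°.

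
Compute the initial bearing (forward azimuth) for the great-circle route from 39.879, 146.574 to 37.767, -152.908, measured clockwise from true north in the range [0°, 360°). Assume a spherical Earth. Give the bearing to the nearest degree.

72°

Δλ = -152.908 − 146.574 = -299.482°; wrapped into (−180°, 180°]: 60.518°.
θ = atan2( sin Δλ · cos φ₂ , cos φ₁ · sin φ₂ − sin φ₁ · cos φ₂ · cos Δλ )
  = atan2(0.68815, 0.22055) = 72.229° → normalised to [0°, 360°): 72.229°.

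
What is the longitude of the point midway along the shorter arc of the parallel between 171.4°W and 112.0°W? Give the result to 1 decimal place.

Signed shortest Δλ from -171.4° to -112.0° is +59.4°.
Midpoint longitude = -171.4° + (+59.4°)/2 = -171.4° + 29.7° = -141.7°.

141.7°W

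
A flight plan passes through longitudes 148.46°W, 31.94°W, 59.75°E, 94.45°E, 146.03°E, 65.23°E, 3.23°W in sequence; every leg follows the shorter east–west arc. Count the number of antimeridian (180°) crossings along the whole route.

Leg 1: -148.46° → -31.94°, shortest Δλ = 116.52° (east) — does not cross 180°.
Leg 2: -31.94° → +59.75°, shortest Δλ = 91.69° (east) — does not cross 180°.
Leg 3: +59.75° → +94.45°, shortest Δλ = 34.7° (east) — does not cross 180°.
Leg 4: +94.45° → +146.03°, shortest Δλ = 51.58° (east) — does not cross 180°.
Leg 5: +146.03° → +65.23°, shortest Δλ = -80.8° (west) — does not cross 180°.
Leg 6: +65.23° → -3.23°, shortest Δλ = -68.46° (west) — does not cross 180°.
Total crossings: 0.

0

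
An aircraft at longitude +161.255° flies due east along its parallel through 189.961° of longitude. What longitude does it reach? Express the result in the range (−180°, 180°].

Start at +161.255°; shift +189.961° → +351.216°.
+351.216° lies outside (−180°, 180°]; subtract 360° → -8.784°.

-8.784°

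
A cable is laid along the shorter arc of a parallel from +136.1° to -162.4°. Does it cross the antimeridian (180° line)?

Yes

Naïve |-162.4 − 136.1| = 298.5° > 180°, so the shorter arc goes the other way round — across 180°.
Signed shortest Δλ = ((-162.4 − 136.1 + 180) mod 360) − 180 = 61.5°.
Going east by 61.5° from +136.1° passes through 180° before reaching -162.4°.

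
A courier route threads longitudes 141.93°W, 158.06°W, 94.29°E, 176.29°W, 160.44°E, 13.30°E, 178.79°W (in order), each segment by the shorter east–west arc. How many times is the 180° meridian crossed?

Leg 1: -141.93° → -158.06°, shortest Δλ = -16.13° (west) — does not cross 180°.
Leg 2: -158.06° → +94.29°, shortest Δλ = -107.65° (west) — crosses 180°.
Leg 3: +94.29° → -176.29°, shortest Δλ = 89.42° (east) — crosses 180°.
Leg 4: -176.29° → +160.44°, shortest Δλ = -23.27° (west) — crosses 180°.
Leg 5: +160.44° → +13.30°, shortest Δλ = -147.14° (west) — does not cross 180°.
Leg 6: +13.30° → -178.79°, shortest Δλ = 167.91° (east) — crosses 180°.
Total crossings: 4.

4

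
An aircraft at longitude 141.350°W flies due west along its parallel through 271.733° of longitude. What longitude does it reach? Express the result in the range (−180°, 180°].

53.083°W

Start at -141.350°; shift −271.733° → -413.083°.
-413.083° lies outside (−180°, 180°]; add 360° → -53.083°.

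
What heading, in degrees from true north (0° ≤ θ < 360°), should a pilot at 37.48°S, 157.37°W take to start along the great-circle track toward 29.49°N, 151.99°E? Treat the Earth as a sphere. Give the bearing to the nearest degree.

Δλ = 151.99 − -157.37 = 309.36°; wrapped into (−180°, 180°]: -50.64°.
θ = atan2( sin Δλ · cos φ₂ , cos φ₁ · sin φ₂ − sin φ₁ · cos φ₂ · cos Δλ )
  = atan2(-0.67301, 0.72655) = -42.809° → normalised to [0°, 360°): 317.191°.

317°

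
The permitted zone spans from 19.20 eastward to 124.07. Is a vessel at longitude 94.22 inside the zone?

Band width going east from +19.20° to +124.07°: ((124.07 − 19.20) mod 360) = 104.87°.
Offset of +94.22° east of the west edge: ((94.22 − 19.20) mod 360) = 75.02°.
75.02° ≤ 104.87° ⇒ inside.

Yes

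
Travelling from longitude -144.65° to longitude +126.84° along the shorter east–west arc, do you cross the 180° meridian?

Naïve |126.84 − -144.65| = 271.49° > 180°, so the shorter arc goes the other way round — across 180°.
Signed shortest Δλ = ((126.84 − -144.65 + 180) mod 360) − 180 = -88.51°.
Going west by 88.51° from -144.65° passes through 180° before reaching +126.84°.

Yes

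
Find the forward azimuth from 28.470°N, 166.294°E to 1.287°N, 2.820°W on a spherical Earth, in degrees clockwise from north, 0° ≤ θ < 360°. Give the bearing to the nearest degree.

Δλ = -2.820 − 166.294 = -169.114°.
θ = atan2( sin Δλ · cos φ₂ , cos φ₁ · sin φ₂ − sin φ₁ · cos φ₂ · cos Δλ )
  = atan2(-0.18881, 0.48775) = -21.162° → normalised to [0°, 360°): 338.838°.

339°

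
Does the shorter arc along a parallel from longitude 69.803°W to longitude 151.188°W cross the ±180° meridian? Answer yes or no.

Signed shortest Δλ = ((-151.188 − -69.803 + 180) mod 360) − 180 = -81.385°.
Going west by 81.385° from -69.803° reaches -151.188° without touching 180°.

No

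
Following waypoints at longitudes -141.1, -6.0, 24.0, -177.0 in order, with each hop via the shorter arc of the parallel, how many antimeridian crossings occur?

1

Leg 1: -141.1° → -6.0°, shortest Δλ = 135.1° (east) — does not cross 180°.
Leg 2: -6.0° → +24.0°, shortest Δλ = 30.0° (east) — does not cross 180°.
Leg 3: +24.0° → -177.0°, shortest Δλ = 159.0° (east) — crosses 180°.
Total crossings: 1.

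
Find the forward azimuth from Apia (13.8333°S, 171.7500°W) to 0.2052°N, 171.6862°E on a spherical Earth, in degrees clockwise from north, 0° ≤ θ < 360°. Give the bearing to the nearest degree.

Δλ = 171.6862 − -171.7500 = 343.4362°; wrapped into (−180°, 180°]: -16.5638°.
θ = atan2( sin Δλ · cos φ₂ , cos φ₁ · sin φ₂ − sin φ₁ · cos φ₂ · cos Δλ )
  = atan2(-0.28508, 0.23265) = -50.782° → normalised to [0°, 360°): 309.218°.

309°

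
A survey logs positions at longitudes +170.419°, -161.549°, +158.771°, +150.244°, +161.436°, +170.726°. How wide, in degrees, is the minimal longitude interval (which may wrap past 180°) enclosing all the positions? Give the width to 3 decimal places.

48.207°

Sort the longitudes: -161.549°, +150.244°, +158.771°, +161.436°, +170.419°, +170.726°.
Eastward gaps between consecutive values (wrapping around): 311.793°, 8.527°, 2.665°, 8.983°, 0.307°, 27.725°.
Largest gap = 311.793° ⇒ minimal covering band is its complement: 360° − 311.793° = 48.207°.
Band runs from +150.244° eastward to -161.549°, crossing the antimeridian.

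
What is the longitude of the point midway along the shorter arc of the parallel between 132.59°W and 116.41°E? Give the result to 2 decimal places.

Signed shortest Δλ from -132.59° to +116.41° is -111.00°.
Midpoint longitude = -132.59° + (-111.00°)/2 = -132.59° − 55.50° = -188.09°.
Normalise into (−180°, 180°]: +171.91°.
(The naïve average (-132.59 + +116.41)/2 = -8.09° is on the wrong side of the globe.)

171.91°E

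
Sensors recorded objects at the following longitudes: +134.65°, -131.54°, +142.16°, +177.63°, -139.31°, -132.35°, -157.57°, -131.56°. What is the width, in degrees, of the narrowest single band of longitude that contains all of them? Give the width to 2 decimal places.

93.81°

Sort the longitudes: -157.57°, -139.31°, -132.35°, -131.56°, -131.54°, +134.65°, +142.16°, +177.63°.
Eastward gaps between consecutive values (wrapping around): 18.26°, 6.96°, 0.79°, 0.02°, 266.19°, 7.51°, 35.47°, 24.80°.
Largest gap = 266.19° ⇒ minimal covering band is its complement: 360° − 266.19° = 93.81°.
Band runs from +134.65° eastward to -131.54°, crossing the antimeridian.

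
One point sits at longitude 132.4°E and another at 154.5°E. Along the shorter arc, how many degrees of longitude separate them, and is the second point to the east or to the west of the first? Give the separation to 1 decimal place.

22.1° east

Raw difference: 154.5 − 132.4 = 22.1°.
Normalise into (−180°, 180°]: 22.1° stays 22.1°.
Positive ⇒ the second point lies to the east; separation 22.1°.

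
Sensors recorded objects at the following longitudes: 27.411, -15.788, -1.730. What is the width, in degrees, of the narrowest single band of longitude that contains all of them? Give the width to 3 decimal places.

Sort the longitudes: -15.788°, -1.730°, +27.411°.
Eastward gaps between consecutive values (wrapping around): 14.058°, 29.141°, 316.801°.
Largest gap = 316.801° ⇒ minimal covering band is its complement: 360° − 316.801° = 43.199°.
Band runs from -15.788° eastward to +27.411°.

43.199°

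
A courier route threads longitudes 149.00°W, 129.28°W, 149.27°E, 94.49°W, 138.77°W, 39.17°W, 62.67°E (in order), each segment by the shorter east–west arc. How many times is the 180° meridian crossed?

2

Leg 1: -149.00° → -129.28°, shortest Δλ = 19.72° (east) — does not cross 180°.
Leg 2: -129.28° → +149.27°, shortest Δλ = -81.45° (west) — crosses 180°.
Leg 3: +149.27° → -94.49°, shortest Δλ = 116.24° (east) — crosses 180°.
Leg 4: -94.49° → -138.77°, shortest Δλ = -44.28° (west) — does not cross 180°.
Leg 5: -138.77° → -39.17°, shortest Δλ = 99.6° (east) — does not cross 180°.
Leg 6: -39.17° → +62.67°, shortest Δλ = 101.84° (east) — does not cross 180°.
Total crossings: 2.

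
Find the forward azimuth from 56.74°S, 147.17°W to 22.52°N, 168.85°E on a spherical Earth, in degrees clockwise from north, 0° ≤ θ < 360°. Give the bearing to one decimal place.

Δλ = 168.85 − -147.17 = 316.02°; wrapped into (−180°, 180°]: -43.98°.
θ = atan2( sin Δλ · cos φ₂ , cos φ₁ · sin φ₂ − sin φ₁ · cos φ₂ · cos Δλ )
  = atan2(-0.64146, 0.76588) = -39.948° → normalised to [0°, 360°): 320.052°.

320.1°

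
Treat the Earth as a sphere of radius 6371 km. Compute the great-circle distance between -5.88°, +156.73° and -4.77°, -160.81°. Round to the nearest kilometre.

4702 km

Δλ = -160.81 − 156.73 = -317.54°; wrapped into (−180°, 180°]: 42.46°.
Δφ = -4.77 − -5.88 = 1.11°.
a = sin²(Δφ/2) + cos φ₁ · cos φ₂ · sin²(Δλ/2) = 0.130078.
c = 2·atan2(√a, √(1−a)) = 0.73796 rad → d = 6371·c ≈ 4701.53 km.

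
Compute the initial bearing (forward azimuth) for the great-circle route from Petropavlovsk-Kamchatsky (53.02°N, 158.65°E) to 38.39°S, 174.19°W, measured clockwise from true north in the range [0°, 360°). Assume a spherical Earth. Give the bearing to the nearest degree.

Δλ = -174.19 − 158.65 = -332.84°; wrapped into (−180°, 180°]: 27.16°.
θ = atan2( sin Δλ · cos φ₂ , cos φ₁ · sin φ₂ − sin φ₁ · cos φ₂ · cos Δλ )
  = atan2(0.35779, -0.93066) = 158.971° → normalised to [0°, 360°): 158.971°.

159°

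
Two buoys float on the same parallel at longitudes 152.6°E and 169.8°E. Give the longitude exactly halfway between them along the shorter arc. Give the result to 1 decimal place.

161.2°E

Signed shortest Δλ from +152.6° to +169.8° is +17.2°.
Midpoint longitude = +152.6° + (+17.2°)/2 = +152.6° + 8.6° = +161.2°.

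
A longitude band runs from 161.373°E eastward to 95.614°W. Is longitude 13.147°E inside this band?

Band width going east from +161.373° to -95.614°: ((-95.614 − 161.373) mod 360) = 103.013°.
Offset of +13.147° east of the west edge: ((13.147 − 161.373) mod 360) = 211.774°.
211.774° > 103.013° ⇒ outside.

No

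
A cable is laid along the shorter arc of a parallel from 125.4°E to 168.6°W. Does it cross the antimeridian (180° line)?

Yes

Naïve |-168.6 − 125.4| = 294.0° > 180°, so the shorter arc goes the other way round — across 180°.
Signed shortest Δλ = ((-168.6 − 125.4 + 180) mod 360) − 180 = 66.0°.
Going east by 66.0° from +125.4° passes through 180° before reaching -168.6°.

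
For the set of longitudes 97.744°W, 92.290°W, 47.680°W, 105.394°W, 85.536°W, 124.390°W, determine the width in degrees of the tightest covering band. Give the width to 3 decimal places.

Sort the longitudes: -124.390°, -105.394°, -97.744°, -92.290°, -85.536°, -47.680°.
Eastward gaps between consecutive values (wrapping around): 18.996°, 7.650°, 5.454°, 6.754°, 37.856°, 283.290°.
Largest gap = 283.290° ⇒ minimal covering band is its complement: 360° − 283.290° = 76.710°.
Band runs from -124.390° eastward to -47.680°.

76.710°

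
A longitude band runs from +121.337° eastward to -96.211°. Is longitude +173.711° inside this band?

Band width going east from +121.337° to -96.211°: ((-96.211 − 121.337) mod 360) = 142.452°.
Offset of +173.711° east of the west edge: ((173.711 − 121.337) mod 360) = 52.374°.
52.374° ≤ 142.452° ⇒ inside.

Yes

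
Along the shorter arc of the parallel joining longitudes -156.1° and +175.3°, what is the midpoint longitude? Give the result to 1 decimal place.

Signed shortest Δλ from -156.1° to +175.3° is -28.6°.
Midpoint longitude = -156.1° + (-28.6°)/2 = -156.1° − 14.3° = -170.4°.
(The naïve average (-156.1 + +175.3)/2 = 9.6° is on the wrong side of the globe.)

-170.4°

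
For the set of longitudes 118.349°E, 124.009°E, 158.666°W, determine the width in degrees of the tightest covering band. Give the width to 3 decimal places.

Sort the longitudes: -158.666°, +118.349°, +124.009°.
Eastward gaps between consecutive values (wrapping around): 277.015°, 5.660°, 77.325°.
Largest gap = 277.015° ⇒ minimal covering band is its complement: 360° − 277.015° = 82.985°.
Band runs from +118.349° eastward to -158.666°, crossing the antimeridian.

82.985°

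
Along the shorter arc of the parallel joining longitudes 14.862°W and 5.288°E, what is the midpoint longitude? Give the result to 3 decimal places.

Signed shortest Δλ from -14.862° to +5.288° is +20.150°.
Midpoint longitude = -14.862° + (+20.150°)/2 = -14.862° + 10.075° = -4.787°.

4.787°W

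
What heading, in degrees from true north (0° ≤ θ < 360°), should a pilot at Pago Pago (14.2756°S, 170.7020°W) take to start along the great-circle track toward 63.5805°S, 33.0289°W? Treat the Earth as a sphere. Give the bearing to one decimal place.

162.5°

Δλ = -33.0289 − -170.7020 = 137.6731°.
θ = atan2( sin Δλ · cos φ₂ , cos φ₁ · sin φ₂ − sin φ₁ · cos φ₂ · cos Δλ )
  = atan2(0.29960, -0.94902) = 162.479° → normalised to [0°, 360°): 162.479°.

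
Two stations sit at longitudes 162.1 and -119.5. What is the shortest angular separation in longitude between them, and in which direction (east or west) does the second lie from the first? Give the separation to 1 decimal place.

78.4° east

Raw difference: -119.5 − 162.1 = -281.6°.
Normalise into (−180°, 180°]: -281.6° + 360° = 78.4°.
Positive ⇒ the second point lies to the east; separation 78.4°.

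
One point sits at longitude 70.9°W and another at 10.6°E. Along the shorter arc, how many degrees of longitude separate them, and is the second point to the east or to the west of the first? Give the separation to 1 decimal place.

Raw difference: 10.6 − -70.9 = 81.5°.
Normalise into (−180°, 180°]: 81.5° stays 81.5°.
Positive ⇒ the second point lies to the east; separation 81.5°.

81.5° east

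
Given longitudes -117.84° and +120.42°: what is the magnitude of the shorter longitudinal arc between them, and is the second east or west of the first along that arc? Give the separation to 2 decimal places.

121.74° west

Raw difference: 120.42 − -117.84 = 238.26°.
Normalise into (−180°, 180°]: 238.26° − 360° = -121.74°.
Negative ⇒ the second point lies to the west; separation 121.74°.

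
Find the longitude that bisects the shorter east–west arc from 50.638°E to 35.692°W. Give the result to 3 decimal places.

Signed shortest Δλ from +50.638° to -35.692° is -86.330°.
Midpoint longitude = +50.638° + (-86.330°)/2 = +50.638° − 43.165° = +7.473°.

7.473°E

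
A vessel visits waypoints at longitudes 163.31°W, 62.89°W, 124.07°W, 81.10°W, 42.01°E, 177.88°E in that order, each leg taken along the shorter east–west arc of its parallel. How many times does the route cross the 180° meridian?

Leg 1: -163.31° → -62.89°, shortest Δλ = 100.42° (east) — does not cross 180°.
Leg 2: -62.89° → -124.07°, shortest Δλ = -61.18° (west) — does not cross 180°.
Leg 3: -124.07° → -81.10°, shortest Δλ = 42.97° (east) — does not cross 180°.
Leg 4: -81.10° → +42.01°, shortest Δλ = 123.11° (east) — does not cross 180°.
Leg 5: +42.01° → +177.88°, shortest Δλ = 135.87° (east) — does not cross 180°.
Total crossings: 0.

0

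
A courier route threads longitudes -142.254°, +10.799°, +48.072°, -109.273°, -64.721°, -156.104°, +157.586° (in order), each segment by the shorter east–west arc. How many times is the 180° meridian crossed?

1

Leg 1: -142.254° → +10.799°, shortest Δλ = 153.053° (east) — does not cross 180°.
Leg 2: +10.799° → +48.072°, shortest Δλ = 37.273° (east) — does not cross 180°.
Leg 3: +48.072° → -109.273°, shortest Δλ = -157.345° (west) — does not cross 180°.
Leg 4: -109.273° → -64.721°, shortest Δλ = 44.552° (east) — does not cross 180°.
Leg 5: -64.721° → -156.104°, shortest Δλ = -91.383° (west) — does not cross 180°.
Leg 6: -156.104° → +157.586°, shortest Δλ = -46.31° (west) — crosses 180°.
Total crossings: 1.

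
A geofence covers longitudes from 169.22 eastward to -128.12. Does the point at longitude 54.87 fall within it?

No

Band width going east from +169.22° to -128.12°: ((-128.12 − 169.22) mod 360) = 62.66°.
Offset of +54.87° east of the west edge: ((54.87 − 169.22) mod 360) = 245.65°.
245.65° > 62.66° ⇒ outside.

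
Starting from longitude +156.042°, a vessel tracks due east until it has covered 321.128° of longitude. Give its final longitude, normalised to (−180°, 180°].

+117.170°

Start at +156.042°; shift +321.128° → +477.170°.
+477.170° lies outside (−180°, 180°]; subtract 360° → +117.170°.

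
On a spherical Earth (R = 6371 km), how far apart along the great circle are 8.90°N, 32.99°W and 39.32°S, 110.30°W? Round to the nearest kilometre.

9562 km

Δλ = -110.30 − -32.99 = -77.31°.
Δφ = -39.32 − 8.90 = -48.22°.
a = sin²(Δφ/2) + cos φ₁ · cos φ₂ · sin²(Δλ/2) = 0.465067.
c = 2·atan2(√a, √(1−a)) = 1.50087 rad → d = 6371·c ≈ 9562.06 km.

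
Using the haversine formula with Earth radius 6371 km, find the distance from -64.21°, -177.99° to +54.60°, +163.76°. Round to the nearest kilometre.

13304 km

Δλ = 163.76 − -177.99 = 341.75°; wrapped into (−180°, 180°]: -18.25°.
Δφ = 54.60 − -64.21 = 118.81°.
a = sin²(Δφ/2) + cos φ₁ · cos φ₂ · sin²(Δλ/2) = 0.747292.
c = 2·atan2(√a, √(1−a)) = 2.08815 rad → d = 6371·c ≈ 13303.62 km.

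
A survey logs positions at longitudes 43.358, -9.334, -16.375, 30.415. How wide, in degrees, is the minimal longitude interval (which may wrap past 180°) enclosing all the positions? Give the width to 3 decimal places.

Sort the longitudes: -16.375°, -9.334°, +30.415°, +43.358°.
Eastward gaps between consecutive values (wrapping around): 7.041°, 39.749°, 12.943°, 300.267°.
Largest gap = 300.267° ⇒ minimal covering band is its complement: 360° − 300.267° = 59.733°.
Band runs from -16.375° eastward to +43.358°.

59.733°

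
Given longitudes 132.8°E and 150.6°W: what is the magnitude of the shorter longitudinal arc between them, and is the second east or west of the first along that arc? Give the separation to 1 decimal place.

76.6° east

Raw difference: -150.6 − 132.8 = -283.4°.
Normalise into (−180°, 180°]: -283.4° + 360° = 76.6°.
Positive ⇒ the second point lies to the east; separation 76.6°.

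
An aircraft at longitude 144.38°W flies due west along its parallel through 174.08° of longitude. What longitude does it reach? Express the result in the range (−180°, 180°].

41.54°E

Start at -144.38°; shift −174.08° → -318.46°.
-318.46° lies outside (−180°, 180°]; add 360° → +41.54°.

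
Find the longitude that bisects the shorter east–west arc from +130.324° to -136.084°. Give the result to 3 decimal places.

+177.120°

Signed shortest Δλ from +130.324° to -136.084° is +93.592°.
Midpoint longitude = +130.324° + (+93.592°)/2 = +130.324° + 46.796° = +177.120°.
(The naïve average (+130.324 + -136.084)/2 = -2.88° is on the wrong side of the globe.)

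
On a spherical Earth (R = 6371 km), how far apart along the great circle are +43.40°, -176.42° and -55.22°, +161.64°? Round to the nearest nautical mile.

Δλ = 161.64 − -176.42 = 338.06°; wrapped into (−180°, 180°]: -21.94°.
Δφ = -55.22 − 43.40 = -98.62°.
a = sin²(Δφ/2) + cos φ₁ · cos φ₂ · sin²(Δλ/2) = 0.589949.
c = 2·atan2(√a, √(1−a)) = 1.75168 rad → d = 6371·c ≈ 11159.94 km ≈ 6025.89 nmi.

6026 nmi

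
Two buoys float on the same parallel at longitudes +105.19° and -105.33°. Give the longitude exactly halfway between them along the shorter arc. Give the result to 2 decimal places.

Signed shortest Δλ from +105.19° to -105.33° is +149.48°.
Midpoint longitude = +105.19° + (+149.48°)/2 = +105.19° + 74.74° = +179.93°.
(The naïve average (+105.19 + -105.33)/2 = -0.07° is on the wrong side of the globe.)

+179.93°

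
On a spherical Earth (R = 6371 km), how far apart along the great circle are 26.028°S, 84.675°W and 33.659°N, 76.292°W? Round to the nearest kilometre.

Δλ = -76.292 − -84.675 = 8.383°.
Δφ = 33.659 − -26.028 = 59.687°.
a = sin²(Δφ/2) + cos φ₁ · cos φ₂ · sin²(Δλ/2) = 0.251634.
c = 2·atan2(√a, √(1−a)) = 1.05097 rad → d = 6371·c ≈ 6695.71 km.

6696 km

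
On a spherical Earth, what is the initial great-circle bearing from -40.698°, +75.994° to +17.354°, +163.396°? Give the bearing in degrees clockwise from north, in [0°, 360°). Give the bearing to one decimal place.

Δλ = 163.396 − 75.994 = 87.402°.
θ = atan2( sin Δλ · cos φ₂ , cos φ₁ · sin φ₂ − sin φ₁ · cos φ₂ · cos Δλ )
  = atan2(0.95350, 0.25435) = 75.064° → normalised to [0°, 360°): 75.064°.

75.1°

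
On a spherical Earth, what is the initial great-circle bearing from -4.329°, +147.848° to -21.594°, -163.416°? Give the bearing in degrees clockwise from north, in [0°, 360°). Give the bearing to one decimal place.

114.6°

Δλ = -163.416 − 147.848 = -311.264°; wrapped into (−180°, 180°]: 48.736°.
θ = atan2( sin Δλ · cos φ₂ , cos φ₁ · sin φ₂ − sin φ₁ · cos φ₂ · cos Δλ )
  = atan2(0.69892, -0.32069) = 114.647° → normalised to [0°, 360°): 114.647°.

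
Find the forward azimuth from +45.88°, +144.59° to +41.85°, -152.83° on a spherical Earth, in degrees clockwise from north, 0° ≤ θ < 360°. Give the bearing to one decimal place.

71.7°

Δλ = -152.83 − 144.59 = -297.42°; wrapped into (−180°, 180°]: 62.58°.
θ = atan2( sin Δλ · cos φ₂ , cos φ₁ · sin φ₂ − sin φ₁ · cos φ₂ · cos Δλ )
  = atan2(0.66121, 0.21821) = 71.736° → normalised to [0°, 360°): 71.736°.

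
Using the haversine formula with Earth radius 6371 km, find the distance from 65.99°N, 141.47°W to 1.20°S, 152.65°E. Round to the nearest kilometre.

Δλ = 152.65 − -141.47 = 294.12°; wrapped into (−180°, 180°]: -65.88°.
Δφ = -1.20 − 65.99 = -67.19°.
a = sin²(Δφ/2) + cos φ₁ · cos φ₂ · sin²(Δλ/2) = 0.426445.
c = 2·atan2(√a, √(1−a)) = 1.42315 rad → d = 6371·c ≈ 9066.89 km.

9067 km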